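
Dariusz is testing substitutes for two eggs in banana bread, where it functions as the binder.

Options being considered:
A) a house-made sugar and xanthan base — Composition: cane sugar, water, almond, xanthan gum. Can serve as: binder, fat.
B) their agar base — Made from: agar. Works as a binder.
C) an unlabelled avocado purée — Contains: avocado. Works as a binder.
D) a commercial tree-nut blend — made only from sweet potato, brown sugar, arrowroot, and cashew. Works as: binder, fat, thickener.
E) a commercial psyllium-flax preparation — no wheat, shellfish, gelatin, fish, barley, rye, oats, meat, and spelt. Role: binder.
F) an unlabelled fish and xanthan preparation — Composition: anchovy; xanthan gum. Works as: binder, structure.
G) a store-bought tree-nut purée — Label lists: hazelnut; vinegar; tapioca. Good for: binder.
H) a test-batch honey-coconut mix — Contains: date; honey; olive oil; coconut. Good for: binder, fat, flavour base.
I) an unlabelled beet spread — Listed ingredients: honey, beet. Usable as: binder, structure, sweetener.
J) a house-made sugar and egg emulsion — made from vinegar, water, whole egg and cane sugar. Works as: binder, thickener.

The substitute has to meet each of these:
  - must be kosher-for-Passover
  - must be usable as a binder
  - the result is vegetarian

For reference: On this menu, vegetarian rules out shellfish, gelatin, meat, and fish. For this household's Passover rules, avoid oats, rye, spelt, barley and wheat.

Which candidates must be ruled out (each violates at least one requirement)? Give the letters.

F

A: every rule checks out — keep
B: works as a binder, vegetarian, kosher-for-Passover — keep
C: vegetarian, kosher-for-Passover — OK
D: all constraints satisfied — keep
E: nothing on the exclusion list — valid
F: has anchovy, so not vegetarian — reject
G: every rule checks out — valid
H: coconut and honey etc. — none of it excluded — keep
I: only honey and beet; none excluded — OK
J: all constraints satisfied — OK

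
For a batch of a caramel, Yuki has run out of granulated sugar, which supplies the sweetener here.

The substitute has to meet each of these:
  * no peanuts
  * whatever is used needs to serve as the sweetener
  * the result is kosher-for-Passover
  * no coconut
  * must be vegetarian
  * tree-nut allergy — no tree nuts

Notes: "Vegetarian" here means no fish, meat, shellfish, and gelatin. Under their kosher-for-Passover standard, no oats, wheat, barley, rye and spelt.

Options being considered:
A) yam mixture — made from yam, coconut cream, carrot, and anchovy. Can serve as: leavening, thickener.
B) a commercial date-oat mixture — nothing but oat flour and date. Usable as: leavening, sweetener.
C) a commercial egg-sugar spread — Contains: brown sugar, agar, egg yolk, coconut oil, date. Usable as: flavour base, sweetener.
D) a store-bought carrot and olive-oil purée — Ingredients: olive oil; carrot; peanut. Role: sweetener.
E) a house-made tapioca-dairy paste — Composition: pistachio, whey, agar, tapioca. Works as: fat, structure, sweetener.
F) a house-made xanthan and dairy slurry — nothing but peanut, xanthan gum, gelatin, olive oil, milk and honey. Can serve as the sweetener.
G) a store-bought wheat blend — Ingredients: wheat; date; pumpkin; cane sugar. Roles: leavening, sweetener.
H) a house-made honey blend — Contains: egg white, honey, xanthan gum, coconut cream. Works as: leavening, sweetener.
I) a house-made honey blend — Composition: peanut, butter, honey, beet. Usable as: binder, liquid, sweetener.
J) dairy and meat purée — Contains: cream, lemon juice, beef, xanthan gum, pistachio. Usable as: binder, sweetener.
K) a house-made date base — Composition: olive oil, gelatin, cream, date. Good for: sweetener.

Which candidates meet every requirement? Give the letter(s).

none

A: not usable as a sweetener; has anchovy, so not vegetarian (and 1 more) — out
B: has oat flour, so not kosher-for-Passover — out
C: has coconut oil, so not coconut-free — no
D: has peanut, so not peanut-free — out
E: has pistachio, so not tree-nut-free — out
F: has gelatin, so not vegetarian; has peanut, so not peanut-free — no
G: has wheat, so not kosher-for-Passover — no
H: has coconut cream, so not coconut-free — out
I: has peanut, so not peanut-free — no
J: has beef, so not vegetarian; has pistachio, so not tree-nut-free — reject
K: has gelatin, so not vegetarian — no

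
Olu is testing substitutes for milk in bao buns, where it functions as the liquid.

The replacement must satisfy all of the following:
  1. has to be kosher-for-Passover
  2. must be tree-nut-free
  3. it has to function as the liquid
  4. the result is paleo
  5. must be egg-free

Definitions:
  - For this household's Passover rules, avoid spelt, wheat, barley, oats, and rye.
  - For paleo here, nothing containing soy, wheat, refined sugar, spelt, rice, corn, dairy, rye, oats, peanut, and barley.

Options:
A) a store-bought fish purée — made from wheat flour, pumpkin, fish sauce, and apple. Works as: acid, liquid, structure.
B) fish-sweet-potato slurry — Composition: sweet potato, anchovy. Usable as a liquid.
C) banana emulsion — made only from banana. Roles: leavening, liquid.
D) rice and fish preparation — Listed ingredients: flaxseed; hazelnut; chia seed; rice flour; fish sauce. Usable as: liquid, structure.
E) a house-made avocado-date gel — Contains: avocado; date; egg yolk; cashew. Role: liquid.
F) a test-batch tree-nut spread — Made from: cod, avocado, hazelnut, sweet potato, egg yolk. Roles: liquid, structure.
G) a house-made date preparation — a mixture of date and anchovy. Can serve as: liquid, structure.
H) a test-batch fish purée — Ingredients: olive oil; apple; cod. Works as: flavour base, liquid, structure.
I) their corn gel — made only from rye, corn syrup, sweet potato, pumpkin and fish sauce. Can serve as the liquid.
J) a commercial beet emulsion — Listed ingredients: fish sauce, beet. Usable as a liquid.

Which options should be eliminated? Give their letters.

A, D, E, F, I

A: has wheat flour, so not kosher-for-Passover; has wheat flour, so not paleo — no
B: kosher-for-Passover, paleo — OK
C: only banana; none excluded — OK
D: has rice flour, so not paleo; has hazelnut, so not tree-nut-free — out
E: has egg yolk, so not egg-free; has cashew, so not tree-nut-free — no
F: has egg yolk, so not egg-free; has hazelnut, so not tree-nut-free — no
G: paleo, no tree nuts — OK
H: kosher-for-Passover, no egg — keep
I: has rye, so not kosher-for-Passover; has corn syrup, so not paleo — out
J: nothing on the exclusion list — keep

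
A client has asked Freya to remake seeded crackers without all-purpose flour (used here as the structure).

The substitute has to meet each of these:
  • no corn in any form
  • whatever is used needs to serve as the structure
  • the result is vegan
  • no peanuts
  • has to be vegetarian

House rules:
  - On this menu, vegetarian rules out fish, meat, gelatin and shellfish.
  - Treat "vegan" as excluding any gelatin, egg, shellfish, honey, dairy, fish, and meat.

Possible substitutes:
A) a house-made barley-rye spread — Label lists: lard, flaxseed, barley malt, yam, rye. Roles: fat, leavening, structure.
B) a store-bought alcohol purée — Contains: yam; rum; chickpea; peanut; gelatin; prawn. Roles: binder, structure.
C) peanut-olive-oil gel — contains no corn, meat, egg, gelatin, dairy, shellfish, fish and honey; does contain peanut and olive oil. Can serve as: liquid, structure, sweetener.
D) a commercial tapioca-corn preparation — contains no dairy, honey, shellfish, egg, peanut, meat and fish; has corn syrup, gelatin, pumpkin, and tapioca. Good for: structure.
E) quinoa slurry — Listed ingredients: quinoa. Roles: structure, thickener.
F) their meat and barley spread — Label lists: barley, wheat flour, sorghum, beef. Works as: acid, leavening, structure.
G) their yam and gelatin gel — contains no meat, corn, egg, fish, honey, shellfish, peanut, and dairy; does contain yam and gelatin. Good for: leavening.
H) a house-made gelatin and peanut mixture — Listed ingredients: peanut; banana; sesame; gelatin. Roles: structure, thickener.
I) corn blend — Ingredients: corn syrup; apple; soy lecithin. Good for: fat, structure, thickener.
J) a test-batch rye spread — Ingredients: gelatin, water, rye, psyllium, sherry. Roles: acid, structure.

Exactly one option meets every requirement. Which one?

A: has lard, so not vegetarian; has lard, so not vegan — reject
B: has gelatin, so not vegetarian; has gelatin, so not vegan (and 1 more) — no
C: has peanut, so not peanut-free — out
D: has gelatin, so not vegetarian; has gelatin, so not vegan (and 1 more) — no
E: only quinoa; none excluded — keep
F: has beef, so not vegetarian; has beef, so not vegan — reject
G: not usable as a structure; has gelatin, so not vegetarian (and 1 more) — reject
H: has gelatin, so not vegetarian; has gelatin, so not vegan (and 1 more) — out
I: has corn syrup, so not corn-free — reject
J: has gelatin, so not vegetarian; has gelatin, so not vegan — no

E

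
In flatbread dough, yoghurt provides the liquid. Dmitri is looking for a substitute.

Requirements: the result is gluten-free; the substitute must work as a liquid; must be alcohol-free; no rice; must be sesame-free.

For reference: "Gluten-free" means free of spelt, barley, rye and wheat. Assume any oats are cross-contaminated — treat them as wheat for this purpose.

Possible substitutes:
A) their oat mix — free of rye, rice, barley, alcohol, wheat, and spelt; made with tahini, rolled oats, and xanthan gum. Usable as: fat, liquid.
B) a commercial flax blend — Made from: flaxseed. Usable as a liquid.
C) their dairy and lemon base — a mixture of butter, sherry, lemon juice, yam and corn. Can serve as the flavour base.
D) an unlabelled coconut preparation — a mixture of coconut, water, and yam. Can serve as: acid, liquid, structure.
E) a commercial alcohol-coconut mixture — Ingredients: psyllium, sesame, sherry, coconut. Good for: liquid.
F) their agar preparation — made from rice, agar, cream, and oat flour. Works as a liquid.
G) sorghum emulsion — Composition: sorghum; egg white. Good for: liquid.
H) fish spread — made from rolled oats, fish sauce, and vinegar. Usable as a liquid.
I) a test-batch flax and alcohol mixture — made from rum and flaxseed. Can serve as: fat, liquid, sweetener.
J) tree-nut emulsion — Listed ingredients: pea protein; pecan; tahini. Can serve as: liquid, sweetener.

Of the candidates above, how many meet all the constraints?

3

A: has rolled oats, so not gluten-free; has tahini, so not sesame-free — no
B: works as a liquid, no rice, no sesame — OK
C: not usable as a liquid; has sherry, so not alcohol-free — out
D: no rice, gluten-free — keep
E: has sherry, so not alcohol-free; has sesame, so not sesame-free — out
F: has oat flour, so not gluten-free; has rice, so not rice-free — out
G: only egg white and sorghum; none excluded — keep
H: has rolled oats, so not gluten-free — out
I: has rum, so not alcohol-free — no
J: has tahini, so not sesame-free — out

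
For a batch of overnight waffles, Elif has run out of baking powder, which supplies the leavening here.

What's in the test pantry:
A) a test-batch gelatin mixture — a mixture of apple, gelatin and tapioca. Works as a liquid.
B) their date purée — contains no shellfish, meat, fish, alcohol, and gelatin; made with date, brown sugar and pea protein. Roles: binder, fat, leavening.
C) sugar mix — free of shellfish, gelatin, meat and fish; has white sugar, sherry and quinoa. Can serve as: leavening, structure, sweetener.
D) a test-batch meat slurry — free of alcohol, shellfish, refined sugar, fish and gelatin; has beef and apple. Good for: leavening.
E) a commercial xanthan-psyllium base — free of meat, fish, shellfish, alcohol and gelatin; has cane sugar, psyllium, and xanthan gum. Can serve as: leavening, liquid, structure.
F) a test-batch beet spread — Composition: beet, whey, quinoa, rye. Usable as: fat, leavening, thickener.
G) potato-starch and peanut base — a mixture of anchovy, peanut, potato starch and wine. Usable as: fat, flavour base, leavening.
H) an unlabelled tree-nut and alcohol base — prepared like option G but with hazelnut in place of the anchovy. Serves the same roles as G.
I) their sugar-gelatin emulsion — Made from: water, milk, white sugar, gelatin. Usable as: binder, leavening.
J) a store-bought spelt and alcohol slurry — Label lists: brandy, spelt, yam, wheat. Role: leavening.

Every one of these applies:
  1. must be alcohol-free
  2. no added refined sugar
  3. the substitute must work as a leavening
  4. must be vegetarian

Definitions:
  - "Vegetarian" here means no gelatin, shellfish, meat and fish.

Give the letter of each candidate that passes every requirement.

A: not usable as a leavening; has gelatin, so not vegetarian — reject
B: has brown sugar, so not no-added-sugar — no
C: has white sugar, so not no-added-sugar; has sherry, so not alcohol-free — out
D: has beef, so not vegetarian — reject
E: has cane sugar, so not no-added-sugar — reject
F: works as a leavening, no refined sugar, no alcohol — valid
G: has anchovy, so not vegetarian; has wine, so not alcohol-free — reject
H: has wine, so not alcohol-free — no
I: has gelatin, so not vegetarian; has white sugar, so not no-added-sugar — reject
J: has brandy, so not alcohol-free — no

F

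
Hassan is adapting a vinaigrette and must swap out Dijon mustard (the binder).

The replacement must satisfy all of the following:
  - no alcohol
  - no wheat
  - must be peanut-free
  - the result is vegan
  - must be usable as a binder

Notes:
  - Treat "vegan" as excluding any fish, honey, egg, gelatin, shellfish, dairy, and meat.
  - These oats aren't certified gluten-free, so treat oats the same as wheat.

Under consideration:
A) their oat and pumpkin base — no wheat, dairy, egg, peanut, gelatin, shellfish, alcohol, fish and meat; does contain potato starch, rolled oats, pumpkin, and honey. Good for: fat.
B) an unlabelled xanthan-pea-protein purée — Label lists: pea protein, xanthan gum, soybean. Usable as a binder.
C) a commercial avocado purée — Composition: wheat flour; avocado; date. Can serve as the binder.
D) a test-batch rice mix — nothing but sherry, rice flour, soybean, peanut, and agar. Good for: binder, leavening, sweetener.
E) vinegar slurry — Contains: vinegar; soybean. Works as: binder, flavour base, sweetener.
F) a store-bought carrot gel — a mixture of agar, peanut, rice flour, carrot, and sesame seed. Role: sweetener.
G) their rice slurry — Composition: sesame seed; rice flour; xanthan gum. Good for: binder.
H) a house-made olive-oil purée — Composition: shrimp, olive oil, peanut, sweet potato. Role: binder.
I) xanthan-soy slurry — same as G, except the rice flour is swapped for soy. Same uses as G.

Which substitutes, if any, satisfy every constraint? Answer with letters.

A: not usable as a binder; has honey, so not vegan (and 1 more) — no
B: works as a binder, vegan, no alcohol — valid
C: has wheat flour, so not wheat-free — reject
D: has sherry, so not alcohol-free; has peanut, so not peanut-free — no
E: works as a binder, no peanut, vegan — keep
F: not usable as a binder; has peanut, so not peanut-free — reject
G: wheat-free, no peanut — valid
H: has shrimp, so not vegan; has peanut, so not peanut-free — no
I: every rule checks out — keep

B, E, G, I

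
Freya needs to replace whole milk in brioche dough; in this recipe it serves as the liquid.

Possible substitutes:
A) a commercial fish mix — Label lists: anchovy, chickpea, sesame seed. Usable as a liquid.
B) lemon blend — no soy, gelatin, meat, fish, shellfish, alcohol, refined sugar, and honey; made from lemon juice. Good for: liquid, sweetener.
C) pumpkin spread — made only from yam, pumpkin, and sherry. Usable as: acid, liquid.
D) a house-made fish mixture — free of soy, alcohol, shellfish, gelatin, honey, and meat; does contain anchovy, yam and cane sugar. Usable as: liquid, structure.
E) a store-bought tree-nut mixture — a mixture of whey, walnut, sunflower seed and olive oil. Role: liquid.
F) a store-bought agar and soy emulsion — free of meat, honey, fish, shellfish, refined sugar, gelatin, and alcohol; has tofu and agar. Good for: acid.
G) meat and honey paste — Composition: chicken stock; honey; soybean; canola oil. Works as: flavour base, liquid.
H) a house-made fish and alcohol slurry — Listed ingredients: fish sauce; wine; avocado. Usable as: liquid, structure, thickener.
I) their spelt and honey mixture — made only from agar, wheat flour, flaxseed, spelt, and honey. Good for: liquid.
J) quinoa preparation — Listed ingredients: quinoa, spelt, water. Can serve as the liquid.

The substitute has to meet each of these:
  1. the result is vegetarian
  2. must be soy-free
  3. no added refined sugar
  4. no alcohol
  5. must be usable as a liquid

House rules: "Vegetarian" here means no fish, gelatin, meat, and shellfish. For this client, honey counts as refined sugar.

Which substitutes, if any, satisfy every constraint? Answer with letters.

B, E, J

A: has anchovy, so not vegetarian — reject
B: vegetarian, no soy — valid
C: has sherry, so not alcohol-free — reject
D: has anchovy, so not vegetarian; has cane sugar, so not no-added-sugar — no
E: whey and walnut etc. — none of it excluded — valid
F: not usable as a liquid; has tofu, so not soy-free — out
G: has chicken stock, so not vegetarian; has honey, so not no-added-sugar (and 1 more) — out
H: has fish sauce, so not vegetarian; has wine, so not alcohol-free — no
I: has honey, so not no-added-sugar — no
J: only spelt, water and quinoa; none excluded — OK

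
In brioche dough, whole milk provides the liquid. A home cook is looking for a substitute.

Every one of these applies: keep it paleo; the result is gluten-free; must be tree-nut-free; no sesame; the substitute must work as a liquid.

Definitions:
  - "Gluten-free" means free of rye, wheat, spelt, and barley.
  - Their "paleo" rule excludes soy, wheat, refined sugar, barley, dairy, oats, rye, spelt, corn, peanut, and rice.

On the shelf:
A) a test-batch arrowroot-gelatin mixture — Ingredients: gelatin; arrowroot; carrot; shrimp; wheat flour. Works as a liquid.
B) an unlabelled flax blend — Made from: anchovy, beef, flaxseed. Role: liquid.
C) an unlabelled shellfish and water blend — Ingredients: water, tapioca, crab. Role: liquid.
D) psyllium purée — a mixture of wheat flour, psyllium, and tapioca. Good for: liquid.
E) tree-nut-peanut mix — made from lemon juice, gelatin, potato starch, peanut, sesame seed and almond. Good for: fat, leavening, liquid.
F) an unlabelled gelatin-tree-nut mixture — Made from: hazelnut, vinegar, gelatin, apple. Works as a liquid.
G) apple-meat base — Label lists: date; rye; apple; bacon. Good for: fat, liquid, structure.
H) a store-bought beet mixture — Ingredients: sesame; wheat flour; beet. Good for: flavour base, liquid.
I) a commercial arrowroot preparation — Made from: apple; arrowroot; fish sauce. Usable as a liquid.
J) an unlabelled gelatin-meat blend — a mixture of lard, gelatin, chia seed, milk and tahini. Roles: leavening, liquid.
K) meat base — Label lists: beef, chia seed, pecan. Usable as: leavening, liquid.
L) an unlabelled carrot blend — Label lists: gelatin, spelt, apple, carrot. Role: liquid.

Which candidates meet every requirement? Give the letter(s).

A: has wheat flour, so not gluten-free; has wheat flour, so not paleo — out
B: only anchovy, beef, and flaxseed; none excluded — keep
C: every rule checks out — valid
D: has wheat flour, so not gluten-free; has wheat flour, so not paleo — out
E: has peanut, so not paleo; has sesame seed, so not sesame-free (and 1 more) — out
F: has hazelnut, so not tree-nut-free — no
G: has rye, so not gluten-free; has rye, so not paleo — no
H: has wheat flour, so not gluten-free; has wheat flour, so not paleo (and 1 more) — no
I: works as a liquid, paleo, no tree nuts — valid
J: has milk, so not paleo; has tahini, so not sesame-free — out
K: has pecan, so not tree-nut-free — no
L: has spelt, so not gluten-free; has spelt, so not paleo — no

B, C, I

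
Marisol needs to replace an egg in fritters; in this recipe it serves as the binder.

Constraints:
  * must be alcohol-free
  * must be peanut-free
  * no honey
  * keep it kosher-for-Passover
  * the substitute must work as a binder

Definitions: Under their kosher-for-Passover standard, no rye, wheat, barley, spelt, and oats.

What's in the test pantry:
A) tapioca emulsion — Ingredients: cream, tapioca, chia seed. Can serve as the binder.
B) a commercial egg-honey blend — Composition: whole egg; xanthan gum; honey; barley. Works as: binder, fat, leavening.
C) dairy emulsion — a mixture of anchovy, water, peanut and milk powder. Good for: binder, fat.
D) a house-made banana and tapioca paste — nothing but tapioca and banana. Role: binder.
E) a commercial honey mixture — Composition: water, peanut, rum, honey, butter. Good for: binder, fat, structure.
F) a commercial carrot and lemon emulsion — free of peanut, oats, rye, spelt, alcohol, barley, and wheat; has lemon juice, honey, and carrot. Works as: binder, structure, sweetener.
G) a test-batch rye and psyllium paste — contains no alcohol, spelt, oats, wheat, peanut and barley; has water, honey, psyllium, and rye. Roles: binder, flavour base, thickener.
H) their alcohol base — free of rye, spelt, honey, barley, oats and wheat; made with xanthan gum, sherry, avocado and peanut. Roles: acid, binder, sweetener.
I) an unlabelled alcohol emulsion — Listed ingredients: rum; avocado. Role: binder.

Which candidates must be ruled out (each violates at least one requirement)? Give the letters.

B, C, E, F, G, H, I

A: nothing on the exclusion list — valid
B: has barley, so not kosher-for-Passover; has honey, so not honey-free — out
C: has peanut, so not peanut-free — reject
D: every rule checks out — valid
E: has peanut, so not peanut-free; has rum, so not alcohol-free (and 1 more) — out
F: has honey, so not honey-free — reject
G: has rye, so not kosher-for-Passover; has honey, so not honey-free — no
H: has peanut, so not peanut-free; has sherry, so not alcohol-free — no
I: has rum, so not alcohol-free — no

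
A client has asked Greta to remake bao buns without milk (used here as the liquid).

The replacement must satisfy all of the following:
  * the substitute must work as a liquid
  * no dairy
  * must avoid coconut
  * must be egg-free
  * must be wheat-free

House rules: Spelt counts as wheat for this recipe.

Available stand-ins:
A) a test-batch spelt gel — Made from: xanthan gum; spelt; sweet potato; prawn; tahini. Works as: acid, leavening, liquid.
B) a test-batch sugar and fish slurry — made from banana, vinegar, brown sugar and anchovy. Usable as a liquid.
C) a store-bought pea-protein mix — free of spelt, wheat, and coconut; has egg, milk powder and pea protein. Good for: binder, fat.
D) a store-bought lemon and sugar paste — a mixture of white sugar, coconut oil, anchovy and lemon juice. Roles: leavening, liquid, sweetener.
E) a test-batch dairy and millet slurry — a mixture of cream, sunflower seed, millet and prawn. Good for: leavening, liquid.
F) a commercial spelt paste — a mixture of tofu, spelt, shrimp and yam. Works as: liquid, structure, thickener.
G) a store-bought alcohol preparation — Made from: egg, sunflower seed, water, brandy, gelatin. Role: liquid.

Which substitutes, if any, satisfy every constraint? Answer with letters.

A: has spelt, so not wheat-free — reject
B: works as a liquid, no coconut, no egg — valid
C: not usable as a liquid; has egg, so not egg-free (and 1 more) — reject
D: has coconut oil, so not coconut-free — no
E: has cream, so not dairy-free — reject
F: has spelt, so not wheat-free — reject
G: has egg, so not egg-free — out

B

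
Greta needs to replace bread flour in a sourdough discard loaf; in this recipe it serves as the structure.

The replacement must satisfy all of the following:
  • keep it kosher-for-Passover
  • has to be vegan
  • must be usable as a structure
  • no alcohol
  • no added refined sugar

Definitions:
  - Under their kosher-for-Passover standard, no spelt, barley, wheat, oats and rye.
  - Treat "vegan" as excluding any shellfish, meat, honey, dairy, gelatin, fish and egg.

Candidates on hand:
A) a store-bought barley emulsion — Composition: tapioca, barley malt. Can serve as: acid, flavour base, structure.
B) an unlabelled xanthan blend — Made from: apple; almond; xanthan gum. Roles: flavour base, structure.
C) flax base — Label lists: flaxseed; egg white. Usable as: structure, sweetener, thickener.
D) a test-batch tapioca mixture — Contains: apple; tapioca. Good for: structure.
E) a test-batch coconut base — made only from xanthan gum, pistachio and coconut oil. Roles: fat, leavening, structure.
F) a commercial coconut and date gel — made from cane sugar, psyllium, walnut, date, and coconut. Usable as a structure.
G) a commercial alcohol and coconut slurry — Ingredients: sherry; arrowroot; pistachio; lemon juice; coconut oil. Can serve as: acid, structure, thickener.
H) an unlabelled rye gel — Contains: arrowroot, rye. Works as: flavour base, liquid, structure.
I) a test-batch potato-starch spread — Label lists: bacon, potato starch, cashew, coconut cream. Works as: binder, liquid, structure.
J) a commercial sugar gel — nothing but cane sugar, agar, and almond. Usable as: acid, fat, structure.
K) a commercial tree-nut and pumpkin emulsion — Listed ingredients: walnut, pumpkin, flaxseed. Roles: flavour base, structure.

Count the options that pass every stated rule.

4

A: has barley malt, so not kosher-for-Passover — out
B: nothing on the exclusion list — valid
C: has egg white, so not vegan — no
D: nothing on the exclusion list — keep
E: only coconut oil, pistachio and xanthan gum; none excluded — keep
F: has cane sugar, so not no-added-sugar — reject
G: has sherry, so not alcohol-free — reject
H: has rye, so not kosher-for-Passover — reject
I: has bacon, so not vegan — no
J: has cane sugar, so not no-added-sugar — out
K: vegan, no alcohol — OK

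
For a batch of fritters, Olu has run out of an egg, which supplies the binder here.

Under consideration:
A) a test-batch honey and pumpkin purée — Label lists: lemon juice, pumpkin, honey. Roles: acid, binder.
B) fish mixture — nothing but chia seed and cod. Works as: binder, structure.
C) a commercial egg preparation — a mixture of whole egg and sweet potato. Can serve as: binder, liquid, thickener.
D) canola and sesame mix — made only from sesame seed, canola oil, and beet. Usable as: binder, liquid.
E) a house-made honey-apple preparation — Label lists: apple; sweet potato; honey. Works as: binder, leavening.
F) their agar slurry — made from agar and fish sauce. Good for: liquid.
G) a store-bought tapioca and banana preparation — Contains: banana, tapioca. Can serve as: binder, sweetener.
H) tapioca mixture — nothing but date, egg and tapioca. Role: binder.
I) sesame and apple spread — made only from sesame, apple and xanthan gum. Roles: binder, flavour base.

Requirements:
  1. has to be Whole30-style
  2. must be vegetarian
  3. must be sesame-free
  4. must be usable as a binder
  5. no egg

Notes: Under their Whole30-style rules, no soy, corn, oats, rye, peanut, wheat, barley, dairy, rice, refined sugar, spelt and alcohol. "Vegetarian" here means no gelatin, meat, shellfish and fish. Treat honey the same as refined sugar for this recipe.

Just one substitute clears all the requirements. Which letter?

G

A: has honey, so not Whole30-style — reject
B: has cod, so not vegetarian — no
C: has whole egg, so not egg-free — out
D: has sesame seed, so not sesame-free — no
E: has honey, so not Whole30-style — no
F: not usable as a binder; has fish sauce, so not vegetarian — out
G: only tapioca and banana; none excluded — OK
H: has egg, so not egg-free — no
I: has sesame, so not sesame-free — out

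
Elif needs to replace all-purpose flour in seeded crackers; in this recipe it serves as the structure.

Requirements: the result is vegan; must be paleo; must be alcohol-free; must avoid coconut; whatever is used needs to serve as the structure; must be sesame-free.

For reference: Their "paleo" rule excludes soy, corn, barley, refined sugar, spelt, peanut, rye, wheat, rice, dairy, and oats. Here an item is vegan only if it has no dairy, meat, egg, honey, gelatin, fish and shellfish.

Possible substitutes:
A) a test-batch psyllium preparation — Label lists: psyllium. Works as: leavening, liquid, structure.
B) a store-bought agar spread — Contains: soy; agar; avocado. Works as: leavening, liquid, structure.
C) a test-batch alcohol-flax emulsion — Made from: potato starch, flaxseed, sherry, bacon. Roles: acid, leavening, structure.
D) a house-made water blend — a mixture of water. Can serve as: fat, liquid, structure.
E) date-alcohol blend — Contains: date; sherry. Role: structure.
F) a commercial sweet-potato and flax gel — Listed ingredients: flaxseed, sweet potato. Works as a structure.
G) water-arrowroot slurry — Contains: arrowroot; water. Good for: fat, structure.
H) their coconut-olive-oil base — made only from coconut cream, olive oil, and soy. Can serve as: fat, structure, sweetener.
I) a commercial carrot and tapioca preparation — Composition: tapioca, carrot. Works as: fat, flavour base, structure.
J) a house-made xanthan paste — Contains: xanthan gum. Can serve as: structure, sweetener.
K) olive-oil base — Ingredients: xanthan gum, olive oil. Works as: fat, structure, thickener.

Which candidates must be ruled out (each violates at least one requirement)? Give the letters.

A: only psyllium; none excluded — keep
B: has soy, so not paleo — reject
C: has bacon, so not vegan; has sherry, so not alcohol-free — reject
D: works as a structure, paleo, no sesame — valid
E: has sherry, so not alcohol-free — reject
F: nothing on the exclusion list — OK
G: all constraints satisfied — keep
H: has soy, so not paleo; has coconut cream, so not coconut-free — out
I: works as a structure, no coconut, vegan — valid
J: works as a structure, no coconut, paleo — keep
K: every rule checks out — keep

B, C, E, H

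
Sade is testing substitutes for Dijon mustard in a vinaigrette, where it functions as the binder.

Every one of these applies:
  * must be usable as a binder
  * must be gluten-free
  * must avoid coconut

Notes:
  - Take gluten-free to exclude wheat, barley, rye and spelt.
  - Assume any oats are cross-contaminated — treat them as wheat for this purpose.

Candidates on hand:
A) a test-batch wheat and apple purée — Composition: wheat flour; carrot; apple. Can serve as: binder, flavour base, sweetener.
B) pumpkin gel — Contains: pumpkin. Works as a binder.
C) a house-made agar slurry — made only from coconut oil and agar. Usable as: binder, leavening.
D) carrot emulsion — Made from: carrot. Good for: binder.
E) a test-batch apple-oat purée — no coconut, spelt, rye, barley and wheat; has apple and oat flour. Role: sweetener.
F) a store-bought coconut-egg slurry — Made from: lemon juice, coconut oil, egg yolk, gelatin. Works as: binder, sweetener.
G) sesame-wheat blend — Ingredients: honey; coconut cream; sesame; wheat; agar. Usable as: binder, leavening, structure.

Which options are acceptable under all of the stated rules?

A: has wheat flour, so not gluten-free — reject
B: gluten-free, no coconut — OK
C: has coconut oil, so not coconut-free — no
D: nothing on the exclusion list — valid
E: not usable as a binder; has oat flour, so not gluten-free — out
F: has coconut oil, so not coconut-free — no
G: has wheat, so not gluten-free; has coconut cream, so not coconut-free — reject

B, D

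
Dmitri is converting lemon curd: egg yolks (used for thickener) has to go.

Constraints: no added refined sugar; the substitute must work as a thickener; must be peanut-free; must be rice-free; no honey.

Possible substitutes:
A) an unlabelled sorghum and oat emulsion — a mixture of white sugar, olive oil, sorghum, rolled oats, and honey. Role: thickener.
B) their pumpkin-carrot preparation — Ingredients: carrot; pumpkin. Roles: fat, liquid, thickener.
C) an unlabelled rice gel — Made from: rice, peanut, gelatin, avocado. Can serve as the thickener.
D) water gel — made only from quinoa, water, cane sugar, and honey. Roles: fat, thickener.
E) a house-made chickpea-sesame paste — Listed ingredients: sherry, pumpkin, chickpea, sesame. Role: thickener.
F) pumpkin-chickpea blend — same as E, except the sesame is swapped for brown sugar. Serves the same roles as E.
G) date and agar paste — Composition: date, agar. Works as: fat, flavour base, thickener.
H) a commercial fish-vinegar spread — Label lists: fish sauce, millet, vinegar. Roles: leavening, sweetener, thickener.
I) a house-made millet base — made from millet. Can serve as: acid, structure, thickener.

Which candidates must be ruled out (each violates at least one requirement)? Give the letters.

A, C, D, F

A: has honey, so not honey-free; has white sugar, so not no-added-sugar — no
B: only carrot and pumpkin; none excluded — valid
C: has rice, so not rice-free; has peanut, so not peanut-free — reject
D: has honey, so not honey-free; has cane sugar, so not no-added-sugar — reject
E: nothing on the exclusion list — keep
F: has brown sugar, so not no-added-sugar — reject
G: works as a thickener, no rice, no refined sugar — OK
H: no refined sugar, no rice — OK
I: all constraints satisfied — valid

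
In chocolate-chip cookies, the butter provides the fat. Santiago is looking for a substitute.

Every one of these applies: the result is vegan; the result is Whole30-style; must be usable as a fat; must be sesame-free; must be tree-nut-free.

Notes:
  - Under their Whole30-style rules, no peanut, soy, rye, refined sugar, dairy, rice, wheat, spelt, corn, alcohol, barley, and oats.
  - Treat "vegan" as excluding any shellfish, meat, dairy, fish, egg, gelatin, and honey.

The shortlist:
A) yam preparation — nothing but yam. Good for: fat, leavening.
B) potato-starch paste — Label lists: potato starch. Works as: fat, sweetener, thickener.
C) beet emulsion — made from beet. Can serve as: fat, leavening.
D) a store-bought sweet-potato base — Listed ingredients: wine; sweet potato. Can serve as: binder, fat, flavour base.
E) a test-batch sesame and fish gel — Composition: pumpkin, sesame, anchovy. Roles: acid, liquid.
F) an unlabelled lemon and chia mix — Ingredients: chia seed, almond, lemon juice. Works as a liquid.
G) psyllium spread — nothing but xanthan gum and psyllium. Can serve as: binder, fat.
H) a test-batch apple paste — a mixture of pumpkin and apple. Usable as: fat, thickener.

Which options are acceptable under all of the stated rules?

A, B, C, G, H

A: nothing on the exclusion list — OK
B: all constraints satisfied — keep
C: only beet; none excluded — valid
D: has wine, so not Whole30-style — out
E: not usable as a fat; has anchovy, so not vegan (and 1 more) — no
F: not usable as a fat; has almond, so not tree-nut-free — out
G: no tree nuts, no sesame — valid
H: nothing on the exclusion list — OK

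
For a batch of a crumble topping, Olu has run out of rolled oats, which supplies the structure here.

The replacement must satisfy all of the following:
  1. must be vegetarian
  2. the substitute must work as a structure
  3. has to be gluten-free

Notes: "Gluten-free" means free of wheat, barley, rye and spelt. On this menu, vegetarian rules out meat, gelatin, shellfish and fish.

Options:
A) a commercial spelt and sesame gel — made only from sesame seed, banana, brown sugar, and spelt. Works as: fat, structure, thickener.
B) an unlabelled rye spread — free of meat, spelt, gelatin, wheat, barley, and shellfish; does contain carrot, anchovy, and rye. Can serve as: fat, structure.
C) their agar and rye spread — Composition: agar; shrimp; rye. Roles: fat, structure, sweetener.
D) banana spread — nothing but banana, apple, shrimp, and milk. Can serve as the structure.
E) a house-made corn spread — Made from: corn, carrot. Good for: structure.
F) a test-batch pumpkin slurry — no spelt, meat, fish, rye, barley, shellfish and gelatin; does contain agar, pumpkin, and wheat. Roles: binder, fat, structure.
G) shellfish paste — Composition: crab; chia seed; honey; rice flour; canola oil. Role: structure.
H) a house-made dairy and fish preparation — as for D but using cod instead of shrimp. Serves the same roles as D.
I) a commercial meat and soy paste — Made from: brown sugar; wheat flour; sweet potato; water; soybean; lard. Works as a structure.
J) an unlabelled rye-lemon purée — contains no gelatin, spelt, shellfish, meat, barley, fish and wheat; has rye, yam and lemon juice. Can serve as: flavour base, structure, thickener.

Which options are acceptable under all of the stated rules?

A: has spelt, so not gluten-free — no
B: has rye, so not gluten-free; has anchovy, so not vegetarian — no
C: has rye, so not gluten-free; has shrimp, so not vegetarian — reject
D: has shrimp, so not vegetarian — no
E: works as a structure, vegetarian, gluten-free — OK
F: has wheat, so not gluten-free — out
G: has crab, so not vegetarian — reject
H: has cod, so not vegetarian — out
I: has wheat flour, so not gluten-free; has lard, so not vegetarian — reject
J: has rye, so not gluten-free — out

E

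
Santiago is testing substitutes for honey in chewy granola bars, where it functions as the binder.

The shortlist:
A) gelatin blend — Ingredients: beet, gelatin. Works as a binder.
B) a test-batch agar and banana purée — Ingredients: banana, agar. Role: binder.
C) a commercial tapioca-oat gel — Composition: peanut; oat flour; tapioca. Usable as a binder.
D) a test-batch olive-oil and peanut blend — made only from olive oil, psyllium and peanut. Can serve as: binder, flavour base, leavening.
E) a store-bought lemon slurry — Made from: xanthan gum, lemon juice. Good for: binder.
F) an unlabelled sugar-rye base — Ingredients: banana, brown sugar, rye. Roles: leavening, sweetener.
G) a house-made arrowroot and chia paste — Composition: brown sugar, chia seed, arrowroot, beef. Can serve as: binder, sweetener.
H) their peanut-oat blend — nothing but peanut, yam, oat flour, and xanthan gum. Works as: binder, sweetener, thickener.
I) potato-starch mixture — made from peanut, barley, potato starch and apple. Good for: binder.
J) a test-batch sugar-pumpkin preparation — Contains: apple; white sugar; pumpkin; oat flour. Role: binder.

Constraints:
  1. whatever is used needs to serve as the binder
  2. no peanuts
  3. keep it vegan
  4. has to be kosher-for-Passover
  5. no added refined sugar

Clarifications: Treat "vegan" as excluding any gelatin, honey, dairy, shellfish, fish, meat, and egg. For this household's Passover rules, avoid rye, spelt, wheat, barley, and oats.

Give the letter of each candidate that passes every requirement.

B, E

A: has gelatin, so not vegan — reject
B: only agar and banana; none excluded — OK
C: has oat flour, so not kosher-for-Passover; has peanut, so not peanut-free — reject
D: has peanut, so not peanut-free — reject
E: works as a binder, no refined sugar, kosher-for-Passover — valid
F: not usable as a binder; has rye, so not kosher-for-Passover (and 1 more) — no
G: has beef, so not vegan; has brown sugar, so not no-added-sugar — out
H: has oat flour, so not kosher-for-Passover; has peanut, so not peanut-free — no
I: has barley, so not kosher-for-Passover; has peanut, so not peanut-free — no
J: has oat flour, so not kosher-for-Passover; has white sugar, so not no-added-sugar — reject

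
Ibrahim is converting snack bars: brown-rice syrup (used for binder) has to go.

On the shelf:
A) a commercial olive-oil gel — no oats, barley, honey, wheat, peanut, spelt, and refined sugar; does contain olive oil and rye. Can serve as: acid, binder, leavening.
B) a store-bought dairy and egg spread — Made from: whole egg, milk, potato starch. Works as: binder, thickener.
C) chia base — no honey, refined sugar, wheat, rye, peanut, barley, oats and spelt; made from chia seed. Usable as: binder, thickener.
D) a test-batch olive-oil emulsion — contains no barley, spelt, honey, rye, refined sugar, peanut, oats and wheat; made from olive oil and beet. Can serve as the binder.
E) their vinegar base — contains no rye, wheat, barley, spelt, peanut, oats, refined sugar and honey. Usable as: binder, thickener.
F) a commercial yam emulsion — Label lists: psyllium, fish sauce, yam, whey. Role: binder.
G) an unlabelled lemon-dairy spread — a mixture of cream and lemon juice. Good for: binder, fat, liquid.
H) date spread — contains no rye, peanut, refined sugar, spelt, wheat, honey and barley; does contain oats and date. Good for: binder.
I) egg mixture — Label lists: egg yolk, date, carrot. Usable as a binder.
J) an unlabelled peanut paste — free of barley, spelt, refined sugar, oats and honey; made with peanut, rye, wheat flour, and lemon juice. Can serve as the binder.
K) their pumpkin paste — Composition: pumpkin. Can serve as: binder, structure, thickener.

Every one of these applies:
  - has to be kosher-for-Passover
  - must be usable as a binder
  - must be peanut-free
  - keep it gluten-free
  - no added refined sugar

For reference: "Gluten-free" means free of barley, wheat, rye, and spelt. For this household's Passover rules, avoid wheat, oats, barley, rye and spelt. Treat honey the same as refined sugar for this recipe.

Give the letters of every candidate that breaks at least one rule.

A: has rye, so not gluten-free; has rye, so not kosher-for-Passover — out
B: every rule checks out — OK
C: no-added-sugar, no peanut — valid
D: works as a binder, gluten-free, no peanut — OK
E: gluten-free, kosher-for-Passover — valid
F: nothing on the exclusion list — valid
G: nothing on the exclusion list — keep
H: has oats, so not kosher-for-Passover — no
I: kosher-for-Passover, no-added-sugar — OK
J: has rye, so not gluten-free; has rye, so not kosher-for-Passover (and 1 more) — reject
K: every rule checks out — valid

A, H, J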